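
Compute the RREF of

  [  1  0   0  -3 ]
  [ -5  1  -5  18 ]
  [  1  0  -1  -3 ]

Add 5 times ρ1 to ρ2.
  [ 1  0   0  -3 ]
  [ 0  1  -5   3 ]
  [ 1  0  -1  -3 ]
Subtract ρ1 from ρ3.
  [ 1  0   0  -3 ]
  [ 0  1  -5   3 ]
  [ 0  0  -1   0 ]
Multiply ρ3 by -1.
  [ 1  0   0  -3 ]
  [ 0  1  -5   3 ]
  [ 0  0   1   0 ]
Add 5 times ρ3 to ρ2.
  [ 1  0  0  -3 ]
  [ 0  1  0   3 ]
  [ 0  0  1   0 ]

[[1, 0, 0, -3], [0, 1, 0, 3], [0, 0, 1, 0]]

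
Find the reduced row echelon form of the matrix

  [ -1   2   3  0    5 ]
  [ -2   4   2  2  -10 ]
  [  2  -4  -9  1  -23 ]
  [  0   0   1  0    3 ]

Multiply R1 by -1.
  [  1  -2  -3  0   -5 ]
  [ -2   4   2  2  -10 ]
  [  2  -4  -9  1  -23 ]
  [  0   0   1  0    3 ]
Add 2 times R1 to R2.
  [ 1  -2  -3  0   -5 ]
  [ 0   0  -4  2  -20 ]
  [ 2  -4  -9  1  -23 ]
  [ 0   0   1  0    3 ]
Subtract 2 times R1 from R3.
  [ 1  -2  -3  0   -5 ]
  [ 0   0  -4  2  -20 ]
  [ 0   0  -3  1  -13 ]
  [ 0   0   1  0    3 ]
Multiply R2 by -1/4.
  [ 1  -2  -3     0   -5 ]
  [ 0   0   1  -1/2    5 ]
  [ 0   0  -3     1  -13 ]
  [ 0   0   1     0    3 ]
Add 3 times R2 to R3.
  [ 1  -2  -3     0  -5 ]
  [ 0   0   1  -1/2   5 ]
  [ 0   0   0  -1/2   2 ]
  [ 0   0   1     0   3 ]
Subtract R2 from R4.
  [ 1  -2  -3     0  -5 ]
  [ 0   0   1  -1/2   5 ]
  [ 0   0   0  -1/2   2 ]
  [ 0   0   0   1/2  -2 ]
Multiply R3 by -2.
  [ 1  -2  -3     0  -5 ]
  [ 0   0   1  -1/2   5 ]
  [ 0   0   0     1  -4 ]
  [ 0   0   0   1/2  -2 ]
Subtract 1/2 times R3 from R4.
  [ 1  -2  -3     0  -5 ]
  [ 0   0   1  -1/2   5 ]
  [ 0   0   0     1  -4 ]
  [ 0   0   0     0   0 ]
Add 1/2 times R3 to R2.
  [ 1  -2  -3  0  -5 ]
  [ 0   0   1  0   3 ]
  [ 0   0   0  1  -4 ]
  [ 0   0   0  0   0 ]
Add 3 times R2 to R1.
  [ 1  -2  0  0   4 ]
  [ 0   0  1  0   3 ]
  [ 0   0  0  1  -4 ]
  [ 0   0  0  0   0 ]

[[1, -2, 0, 0, 4], [0, 0, 1, 0, 3], [0, 0, 0, 1, -4], [0, 0, 0, 0, 0]]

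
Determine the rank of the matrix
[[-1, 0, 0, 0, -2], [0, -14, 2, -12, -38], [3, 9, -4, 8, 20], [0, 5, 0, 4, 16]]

rank = 4

R1 := -1·R1
  [ 1    0   0    0    2 ]
  [ 0  -14   2  -12  -38 ]
  [ 3    9  -4    8   20 ]
  [ 0    5   0    4   16 ]
R3 := R3 − 3·R1
  [ 1    0   0    0    2 ]
  [ 0  -14   2  -12  -38 ]
  [ 0    9  -4    8   14 ]
  [ 0    5   0    4   16 ]
R2 := -1/14·R2
  [ 1  0     0    0     2 ]
  [ 0  1  -1/7  6/7  19/7 ]
  [ 0  9    -4    8    14 ]
  [ 0  5     0    4    16 ]
R3 := R3 − 9·R2
  [ 1  0      0    0      2 ]
  [ 0  1   -1/7  6/7   19/7 ]
  [ 0  0  -19/7  2/7  -73/7 ]
  [ 0  5      0    4     16 ]
R4 := R4 − 5·R2
  [ 1  0      0     0      2 ]
  [ 0  1   -1/7   6/7   19/7 ]
  [ 0  0  -19/7   2/7  -73/7 ]
  [ 0  0    5/7  -2/7   17/7 ]
R3 := -7/19·R3
  [ 1  0     0      0      2 ]
  [ 0  1  -1/7    6/7   19/7 ]
  [ 0  0     1  -2/19  73/19 ]
  [ 0  0   5/7   -2/7   17/7 ]
R4 := R4 − 5/7·R3
  [ 1  0     0      0      2 ]
  [ 0  1  -1/7    6/7   19/7 ]
  [ 0  0     1  -2/19  73/19 ]
  [ 0  0     0  -4/19  -6/19 ]
R4 := -19/4·R4
  [ 1  0     0      0      2 ]
  [ 0  1  -1/7    6/7   19/7 ]
  [ 0  0     1  -2/19  73/19 ]
  [ 0  0     0      1    3/2 ]
R3 := R3 + 2/19·R4
  [ 1  0     0    0     2 ]
  [ 0  1  -1/7  6/7  19/7 ]
  [ 0  0     1    0     4 ]
  [ 0  0     0    1   3/2 ]
R2 := R2 − 6/7·R4
  [ 1  0     0  0     2 ]
  [ 0  1  -1/7  0  10/7 ]
  [ 0  0     1  0     4 ]
  [ 0  0     0  1   3/2 ]
R2 := R2 + 1/7·R3
  [ 1  0  0  0    2 ]
  [ 0  1  0  0    2 ]
  [ 0  0  1  0    4 ]
  [ 0  0  0  1  3/2 ]
The reduced form has 4 nonzero rows.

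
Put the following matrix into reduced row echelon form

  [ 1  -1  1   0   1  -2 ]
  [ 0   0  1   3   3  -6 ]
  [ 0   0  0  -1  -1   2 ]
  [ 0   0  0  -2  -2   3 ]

[[1, -1, 0, 0, 1, 0], [0, 0, 1, 0, 0, 0], [0, 0, 0, 1, 1, 0], [0, 0, 0, 0, 0, 1]]

R3 -> -1·R3
  [ 1  -1  1   0   1  -2 ]
  [ 0   0  1   3   3  -6 ]
  [ 0   0  0   1   1  -2 ]
  [ 0   0  0  -2  -2   3 ]
R4 -> R4 + 2·R3
  [ 1  -1  1  0  1  -2 ]
  [ 0   0  1  3  3  -6 ]
  [ 0   0  0  1  1  -2 ]
  [ 0   0  0  0  0  -1 ]
R4 -> -1·R4
  [ 1  -1  1  0  1  -2 ]
  [ 0   0  1  3  3  -6 ]
  [ 0   0  0  1  1  -2 ]
  [ 0   0  0  0  0   1 ]
R3 -> R3 + 2·R4
  [ 1  -1  1  0  1  -2 ]
  [ 0   0  1  3  3  -6 ]
  [ 0   0  0  1  1   0 ]
  [ 0   0  0  0  0   1 ]
R2 -> R2 + 6·R4
  [ 1  -1  1  0  1  -2 ]
  [ 0   0  1  3  3   0 ]
  [ 0   0  0  1  1   0 ]
  [ 0   0  0  0  0   1 ]
R1 -> R1 + 2·R4
  [ 1  -1  1  0  1  0 ]
  [ 0   0  1  3  3  0 ]
  [ 0   0  0  1  1  0 ]
  [ 0   0  0  0  0  1 ]
R2 -> R2 − 3·R3
  [ 1  -1  1  0  1  0 ]
  [ 0   0  1  0  0  0 ]
  [ 0   0  0  1  1  0 ]
  [ 0   0  0  0  0  1 ]
R1 -> R1 − R2
  [ 1  -1  0  0  1  0 ]
  [ 0   0  1  0  0  0 ]
  [ 0   0  0  1  1  0 ]
  [ 0   0  0  0  0  1 ]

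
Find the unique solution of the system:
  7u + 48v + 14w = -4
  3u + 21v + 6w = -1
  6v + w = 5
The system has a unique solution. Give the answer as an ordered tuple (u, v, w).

Form the augmented matrix and row-reduce:
  [ 7  48  14  |  -4 ]
  [ 3  21   6  |  -1 ]
  [ 0   6   1  |   5 ]
r1 -> 1/7·r1
  [ 1  48/7  2  |  -4/7 ]
  [ 3    21  6  |    -1 ]
  [ 0     6  1  |     5 ]
r2 -> r2 − 3·r1
  [ 1  48/7  2  |  -4/7 ]
  [ 0   3/7  0  |   5/7 ]
  [ 0     6  1  |     5 ]
r2 -> 7/3·r2
  [ 1  48/7  2  |  -4/7 ]
  [ 0     1  0  |   5/3 ]
  [ 0     6  1  |     5 ]
r3 -> r3 − 6·r2
  [ 1  48/7  2  |  -4/7 ]
  [ 0     1  0  |   5/3 ]
  [ 0     0  1  |    -5 ]
r1 -> r1 − 2·r3
  [ 1  48/7  0  |  66/7 ]
  [ 0     1  0  |   5/3 ]
  [ 0     0  1  |    -5 ]
r1 -> r1 − 48/7·r2
  [ 1  0  0  |   -2 ]
  [ 0  1  0  |  5/3 ]
  [ 0  0  1  |   -5 ]
Reading off the last column: u = -2, v = 5/3, w = -5.

(-2, 5/3, -5)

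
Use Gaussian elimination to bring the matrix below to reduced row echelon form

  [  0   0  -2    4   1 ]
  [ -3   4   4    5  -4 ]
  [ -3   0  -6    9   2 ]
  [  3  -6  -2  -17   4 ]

ρ1 ↔ ρ2
  [ -3   4   4    5  -4 ]
  [  0   0  -2    4   1 ]
  [ -3   0  -6    9   2 ]
  [  3  -6  -2  -17   4 ]
ρ1 := -1/3·ρ1
  [  1  -4/3  -4/3  -5/3  4/3 ]
  [  0     0    -2     4    1 ]
  [ -3     0    -6     9    2 ]
  [  3    -6    -2   -17    4 ]
ρ3 := ρ3 + 3·ρ1
  [ 1  -4/3  -4/3  -5/3  4/3 ]
  [ 0     0    -2     4    1 ]
  [ 0    -4   -10     4    6 ]
  [ 3    -6    -2   -17    4 ]
ρ4 := ρ4 − 3·ρ1
  [ 1  -4/3  -4/3  -5/3  4/3 ]
  [ 0     0    -2     4    1 ]
  [ 0    -4   -10     4    6 ]
  [ 0    -2     2   -12    0 ]
ρ2 ↔ ρ3
  [ 1  -4/3  -4/3  -5/3  4/3 ]
  [ 0    -4   -10     4    6 ]
  [ 0     0    -2     4    1 ]
  [ 0    -2     2   -12    0 ]
ρ2 := -1/4·ρ2
  [ 1  -4/3  -4/3  -5/3   4/3 ]
  [ 0     1   5/2    -1  -3/2 ]
  [ 0     0    -2     4     1 ]
  [ 0    -2     2   -12     0 ]
ρ4 := ρ4 + 2·ρ2
  [ 1  -4/3  -4/3  -5/3   4/3 ]
  [ 0     1   5/2    -1  -3/2 ]
  [ 0     0    -2     4     1 ]
  [ 0     0     7   -14    -3 ]
ρ3 := -1/2·ρ3
  [ 1  -4/3  -4/3  -5/3   4/3 ]
  [ 0     1   5/2    -1  -3/2 ]
  [ 0     0     1    -2  -1/2 ]
  [ 0     0     7   -14    -3 ]
ρ4 := ρ4 − 7·ρ3
  [ 1  -4/3  -4/3  -5/3   4/3 ]
  [ 0     1   5/2    -1  -3/2 ]
  [ 0     0     1    -2  -1/2 ]
  [ 0     0     0     0   1/2 ]
ρ4 := 2·ρ4
  [ 1  -4/3  -4/3  -5/3   4/3 ]
  [ 0     1   5/2    -1  -3/2 ]
  [ 0     0     1    -2  -1/2 ]
  [ 0     0     0     0     1 ]
ρ3 := ρ3 + 1/2·ρ4
  [ 1  -4/3  -4/3  -5/3   4/3 ]
  [ 0     1   5/2    -1  -3/2 ]
  [ 0     0     1    -2     0 ]
  [ 0     0     0     0     1 ]
ρ2 := ρ2 + 3/2·ρ4
  [ 1  -4/3  -4/3  -5/3  4/3 ]
  [ 0     1   5/2    -1    0 ]
  [ 0     0     1    -2    0 ]
  [ 0     0     0     0    1 ]
ρ1 := ρ1 − 4/3·ρ4
  [ 1  -4/3  -4/3  -5/3  0 ]
  [ 0     1   5/2    -1  0 ]
  [ 0     0     1    -2  0 ]
  [ 0     0     0     0  1 ]
ρ2 := ρ2 − 5/2·ρ3
  [ 1  -4/3  -4/3  -5/3  0 ]
  [ 0     1     0     4  0 ]
  [ 0     0     1    -2  0 ]
  [ 0     0     0     0  1 ]
ρ1 := ρ1 + 4/3·ρ3
  [ 1  -4/3  0  -13/3  0 ]
  [ 0     1  0      4  0 ]
  [ 0     0  1     -2  0 ]
  [ 0     0  0      0  1 ]
ρ1 := ρ1 + 4/3·ρ2
  [ 1  0  0   1  0 ]
  [ 0  1  0   4  0 ]
  [ 0  0  1  -2  0 ]
  [ 0  0  0   0  1 ]

[[1, 0, 0, 1, 0], [0, 1, 0, 4, 0], [0, 0, 1, -2, 0], [0, 0, 0, 0, 1]]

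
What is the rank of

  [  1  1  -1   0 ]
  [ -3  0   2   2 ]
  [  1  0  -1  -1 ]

Add 3 times R1 to R2.
  [ 1  1  -1   0 ]
  [ 0  3  -1   2 ]
  [ 1  0  -1  -1 ]
Subtract R1 from R3.
  [ 1   1  -1   0 ]
  [ 0   3  -1   2 ]
  [ 0  -1   0  -1 ]
Multiply R2 by 1/3.
  [ 1   1    -1    0 ]
  [ 0   1  -1/3  2/3 ]
  [ 0  -1     0   -1 ]
Add R2 to R3.
  [ 1  1    -1     0 ]
  [ 0  1  -1/3   2/3 ]
  [ 0  0  -1/3  -1/3 ]
Multiply R3 by -3.
  [ 1  1    -1    0 ]
  [ 0  1  -1/3  2/3 ]
  [ 0  0     1    1 ]
Add 1/3 times R3 to R2.
  [ 1  1  -1  0 ]
  [ 0  1   0  1 ]
  [ 0  0   1  1 ]
Add R3 to R1.
  [ 1  1  0  1 ]
  [ 0  1  0  1 ]
  [ 0  0  1  1 ]
Subtract R2 from R1.
  [ 1  0  0  0 ]
  [ 0  1  0  1 ]
  [ 0  0  1  1 ]
The reduced form has 3 nonzero rows.

rank = 3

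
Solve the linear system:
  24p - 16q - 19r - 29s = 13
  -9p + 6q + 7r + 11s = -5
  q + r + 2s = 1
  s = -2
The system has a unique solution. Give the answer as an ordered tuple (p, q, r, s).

Form the augmented matrix and row-reduce:
  [ 24  -16  -19  -29  |  13 ]
  [ -9    6    7   11  |  -5 ]
  [  0    1    1    2  |   1 ]
  [  0    0    0    1  |  -2 ]
Multiply r1 by 1/24.
Add 9 times r1 to r2.
Swap r2 and r3.
Multiply r3 by -8.
Add r4 to r3.
Subtract 2 times r4 from r2.
Add 29/24 times r4 to r1.
Subtract r3 from r2.
Add 19/24 times r3 to r1.
Add 2/3 times r2 to r1.
Reading off the last column: p = 4/3, q = 6, r = -1, s = -2.

(4/3, 6, -1, -2)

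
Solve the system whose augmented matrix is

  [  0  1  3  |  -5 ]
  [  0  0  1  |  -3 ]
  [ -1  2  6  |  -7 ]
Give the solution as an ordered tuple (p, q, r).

(-3, 4, -3)

Swap R1 and R3.
Multiply R1 by -1.
Swap R2 and R3.
Subtract 3 times R3 from R2.
Add 6 times R3 to R1.
Add 2 times R2 to R1.
Reading off the last column: p = -3, q = 4, r = -3.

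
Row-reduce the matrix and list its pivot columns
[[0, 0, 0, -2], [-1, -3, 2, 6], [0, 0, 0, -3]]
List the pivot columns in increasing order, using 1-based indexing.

1, 4

Swap R1 and R2.
  [ -1  -3  2   6 ]
  [  0   0  0  -2 ]
  [  0   0  0  -3 ]
Multiply R1 by -1.
  [ 1  3  -2  -6 ]
  [ 0  0   0  -2 ]
  [ 0  0   0  -3 ]
Multiply R2 by -1/2.
  [ 1  3  -2  -6 ]
  [ 0  0   0   1 ]
  [ 0  0   0  -3 ]
Add 3 times R2 to R3.
  [ 1  3  -2  -6 ]
  [ 0  0   0   1 ]
  [ 0  0   0   0 ]
Add 6 times R2 to R1.
  [ 1  3  -2  0 ]
  [ 0  0   0  1 ]
  [ 0  0   0  0 ]
Pivot columns are the columns containing a leading 1.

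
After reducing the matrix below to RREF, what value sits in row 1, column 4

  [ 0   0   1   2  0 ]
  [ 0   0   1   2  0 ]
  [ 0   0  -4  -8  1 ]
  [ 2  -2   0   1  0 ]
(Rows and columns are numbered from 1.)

ρ1 <=> ρ4
  [ 2  -2   0   1  0 ]
  [ 0   0   1   2  0 ]
  [ 0   0  -4  -8  1 ]
  [ 0   0   1   2  0 ]
ρ1 → 1/2·ρ1
  [ 1  -1   0  1/2  0 ]
  [ 0   0   1    2  0 ]
  [ 0   0  -4   -8  1 ]
  [ 0   0   1    2  0 ]
ρ3 → ρ3 + 4·ρ2
  [ 1  -1  0  1/2  0 ]
  [ 0   0  1    2  0 ]
  [ 0   0  0    0  1 ]
  [ 0   0  1    2  0 ]
ρ4 → ρ4 − ρ2
  [ 1  -1  0  1/2  0 ]
  [ 0   0  1    2  0 ]
  [ 0   0  0    0  1 ]
  [ 0   0  0    0  0 ]

1/2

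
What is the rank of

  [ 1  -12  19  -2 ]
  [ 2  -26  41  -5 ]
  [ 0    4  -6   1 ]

rank = 3

ρ2 ← ρ2 − 2·ρ1
  [ 1  -12  19  -2 ]
  [ 0   -2   3  -1 ]
  [ 0    4  -6   1 ]
ρ2 ← -1/2·ρ2
  [ 1  -12    19   -2 ]
  [ 0    1  -3/2  1/2 ]
  [ 0    4    -6    1 ]
ρ3 ← ρ3 − 4·ρ2
  [ 1  -12    19   -2 ]
  [ 0    1  -3/2  1/2 ]
  [ 0    0     0   -1 ]
ρ3 ← -1·ρ3
  [ 1  -12    19   -2 ]
  [ 0    1  -3/2  1/2 ]
  [ 0    0     0    1 ]
ρ2 ← ρ2 − 1/2·ρ3
  [ 1  -12    19  -2 ]
  [ 0    1  -3/2   0 ]
  [ 0    0     0   1 ]
ρ1 ← ρ1 + 2·ρ3
  [ 1  -12    19  0 ]
  [ 0    1  -3/2  0 ]
  [ 0    0     0  1 ]
ρ1 ← ρ1 + 12·ρ2
  [ 1  0     1  0 ]
  [ 0  1  -3/2  0 ]
  [ 0  0     0  1 ]
The reduced form has 3 nonzero rows.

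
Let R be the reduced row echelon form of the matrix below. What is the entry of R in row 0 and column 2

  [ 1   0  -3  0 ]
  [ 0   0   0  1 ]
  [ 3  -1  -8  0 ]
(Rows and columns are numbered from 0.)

-3

Subtract 3 times ρ1 from ρ3.
  [ 1   0  -3  0 ]
  [ 0   0   0  1 ]
  [ 0  -1   1  0 ]
Swap ρ2 and ρ3.
  [ 1   0  -3  0 ]
  [ 0  -1   1  0 ]
  [ 0   0   0  1 ]
Multiply ρ2 by -1.
  [ 1  0  -3  0 ]
  [ 0  1  -1  0 ]
  [ 0  0   0  1 ]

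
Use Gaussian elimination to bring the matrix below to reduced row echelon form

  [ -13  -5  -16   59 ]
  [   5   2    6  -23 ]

Multiply ρ1 by -1/13.
  [ 1  5/13  16/13  -59/13 ]
  [ 5     2      6     -23 ]
Subtract 5 times ρ1 from ρ2.
  [ 1  5/13  16/13  -59/13 ]
  [ 0  1/13  -2/13   -4/13 ]
Multiply ρ2 by 13.
  [ 1  5/13  16/13  -59/13 ]
  [ 0     1     -2      -4 ]
Subtract 5/13 times ρ2 from ρ1.
  [ 1  0   2  -3 ]
  [ 0  1  -2  -4 ]

[[1, 0, 2, -3], [0, 1, -2, -4]]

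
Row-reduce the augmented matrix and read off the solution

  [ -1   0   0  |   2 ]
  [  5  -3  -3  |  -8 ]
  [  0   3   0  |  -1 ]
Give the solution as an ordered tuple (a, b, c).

(-2, -1/3, -1/3)

R1 → -1·R1
  [ 1   0   0  |  -2 ]
  [ 5  -3  -3  |  -8 ]
  [ 0   3   0  |  -1 ]
R2 → R2 − 5·R1
  [ 1   0   0  |  -2 ]
  [ 0  -3  -3  |   2 ]
  [ 0   3   0  |  -1 ]
R2 → -1/3·R2
  [ 1  0  0  |    -2 ]
  [ 0  1  1  |  -2/3 ]
  [ 0  3  0  |    -1 ]
R3 → R3 − 3·R2
  [ 1  0   0  |    -2 ]
  [ 0  1   1  |  -2/3 ]
  [ 0  0  -3  |     1 ]
R3 → -1/3·R3
  [ 1  0  0  |    -2 ]
  [ 0  1  1  |  -2/3 ]
  [ 0  0  1  |  -1/3 ]
R2 → R2 − R3
  [ 1  0  0  |    -2 ]
  [ 0  1  0  |  -1/3 ]
  [ 0  0  1  |  -1/3 ]
Reading off the last column: a = -2, b = -1/3, c = -1/3.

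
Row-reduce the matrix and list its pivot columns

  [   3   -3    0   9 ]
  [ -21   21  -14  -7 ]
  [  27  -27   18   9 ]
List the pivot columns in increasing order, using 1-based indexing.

r1 -> 1/3·r1
r2 -> r2 + 21·r1
r3 -> r3 − 27·r1
r2 -> -1/14·r2
r3 -> r3 − 18·r2
Pivot columns are the columns containing a leading 1.

1, 3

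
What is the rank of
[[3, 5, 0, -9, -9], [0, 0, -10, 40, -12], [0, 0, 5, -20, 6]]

Multiply R1 by 1/3.
  [ 1  5/3    0   -3   -3 ]
  [ 0    0  -10   40  -12 ]
  [ 0    0    5  -20    6 ]
Multiply R2 by -1/10.
  [ 1  5/3  0   -3   -3 ]
  [ 0    0  1   -4  6/5 ]
  [ 0    0  5  -20    6 ]
Subtract 5 times R2 from R3.
  [ 1  5/3  0  -3   -3 ]
  [ 0    0  1  -4  6/5 ]
  [ 0    0  0   0    0 ]
The reduced form has 2 nonzero rows.

rank = 2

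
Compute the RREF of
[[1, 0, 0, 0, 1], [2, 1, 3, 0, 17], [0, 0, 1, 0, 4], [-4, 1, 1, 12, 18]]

[[1, 0, 0, 0, 1], [0, 1, 0, 0, 3], [0, 0, 1, 0, 4], [0, 0, 0, 1, 5/4]]

R2 → R2 − 2·R1
  [  1  0  0   0   1 ]
  [  0  1  3   0  15 ]
  [  0  0  1   0   4 ]
  [ -4  1  1  12  18 ]
R4 → R4 + 4·R1
  [ 1  0  0   0   1 ]
  [ 0  1  3   0  15 ]
  [ 0  0  1   0   4 ]
  [ 0  1  1  12  22 ]
R4 → R4 − R2
  [ 1  0   0   0   1 ]
  [ 0  1   3   0  15 ]
  [ 0  0   1   0   4 ]
  [ 0  0  -2  12   7 ]
R4 → R4 + 2·R3
  [ 1  0  0   0   1 ]
  [ 0  1  3   0  15 ]
  [ 0  0  1   0   4 ]
  [ 0  0  0  12  15 ]
R4 → 1/12·R4
  [ 1  0  0  0    1 ]
  [ 0  1  3  0   15 ]
  [ 0  0  1  0    4 ]
  [ 0  0  0  1  5/4 ]
R2 → R2 − 3·R3
  [ 1  0  0  0    1 ]
  [ 0  1  0  0    3 ]
  [ 0  0  1  0    4 ]
  [ 0  0  0  1  5/4 ]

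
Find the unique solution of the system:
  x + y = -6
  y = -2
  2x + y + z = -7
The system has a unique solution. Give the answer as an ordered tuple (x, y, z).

(-4, -2, 3)

Form the augmented matrix and row-reduce:
  [ 1  1  0  |  -6 ]
  [ 0  1  0  |  -2 ]
  [ 2  1  1  |  -7 ]
Subtract 2 times R1 from R3.
  [ 1   1  0  |  -6 ]
  [ 0   1  0  |  -2 ]
  [ 0  -1  1  |   5 ]
Add R2 to R3.
  [ 1  1  0  |  -6 ]
  [ 0  1  0  |  -2 ]
  [ 0  0  1  |   3 ]
Subtract R2 from R1.
  [ 1  0  0  |  -4 ]
  [ 0  1  0  |  -2 ]
  [ 0  0  1  |   3 ]
Reading off the last column: x = -4, y = -2, z = 3.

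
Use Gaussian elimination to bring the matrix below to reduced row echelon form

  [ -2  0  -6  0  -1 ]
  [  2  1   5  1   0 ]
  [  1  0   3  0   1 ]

[[1, 0, 3, 0, 0], [0, 1, -1, 1, 0], [0, 0, 0, 0, 1]]

r1 -> -1/2·r1
r2 -> r2 − 2·r1
r3 -> r3 − r1
r3 -> 2·r3
r2 -> r2 + r3
r1 -> r1 − 1/2·r3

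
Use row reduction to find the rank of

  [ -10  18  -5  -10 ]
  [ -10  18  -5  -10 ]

rank = 1

ρ1 ← -1/10·ρ1
  [   1  -9/5  1/2    1 ]
  [ -10    18   -5  -10 ]
ρ2 ← ρ2 + 10·ρ1
  [ 1  -9/5  1/2  1 ]
  [ 0     0    0  0 ]
The reduced form has 1 nonzero row.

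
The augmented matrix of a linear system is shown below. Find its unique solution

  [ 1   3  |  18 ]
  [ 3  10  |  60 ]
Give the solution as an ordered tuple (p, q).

(0, 6)

Subtract 3 times r1 from r2.
  [ 1  3  |  18 ]
  [ 0  1  |   6 ]
Subtract 3 times r2 from r1.
  [ 1  0  |  0 ]
  [ 0  1  |  6 ]
Reading off the last column: p = 0, q = 6.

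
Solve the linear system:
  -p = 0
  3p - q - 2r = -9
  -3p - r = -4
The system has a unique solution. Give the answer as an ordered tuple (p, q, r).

Form the augmented matrix and row-reduce:
  [ -1   0   0  |   0 ]
  [  3  -1  -2  |  -9 ]
  [ -3   0  -1  |  -4 ]
Multiply r1 by -1.
  [  1   0   0  |   0 ]
  [  3  -1  -2  |  -9 ]
  [ -3   0  -1  |  -4 ]
Subtract 3 times r1 from r2.
  [  1   0   0  |   0 ]
  [  0  -1  -2  |  -9 ]
  [ -3   0  -1  |  -4 ]
Add 3 times r1 to r3.
  [ 1   0   0  |   0 ]
  [ 0  -1  -2  |  -9 ]
  [ 0   0  -1  |  -4 ]
Multiply r2 by -1.
  [ 1  0   0  |   0 ]
  [ 0  1   2  |   9 ]
  [ 0  0  -1  |  -4 ]
Multiply r3 by -1.
  [ 1  0  0  |  0 ]
  [ 0  1  2  |  9 ]
  [ 0  0  1  |  4 ]
Subtract 2 times r3 from r2.
  [ 1  0  0  |  0 ]
  [ 0  1  0  |  1 ]
  [ 0  0  1  |  4 ]
Reading off the last column: p = 0, q = 1, r = 4.

(0, 1, 4)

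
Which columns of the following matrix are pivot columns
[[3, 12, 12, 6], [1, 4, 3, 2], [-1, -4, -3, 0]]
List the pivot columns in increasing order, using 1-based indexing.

ρ1 → 1/3·ρ1
ρ2 → ρ2 − ρ1
ρ3 → ρ3 + ρ1
ρ2 → -1·ρ2
ρ3 → ρ3 − ρ2
ρ3 → 1/2·ρ3
ρ1 → ρ1 − 2·ρ3
ρ1 → ρ1 − 4·ρ2
Pivot columns are the columns containing a leading 1.

1, 3, 4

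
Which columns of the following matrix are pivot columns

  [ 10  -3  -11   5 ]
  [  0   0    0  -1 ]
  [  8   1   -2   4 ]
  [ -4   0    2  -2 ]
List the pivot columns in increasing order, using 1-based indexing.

1, 2, 4

R1 ← 1/10·R1
  [  1  -3/10  -11/10  1/2 ]
  [  0      0       0   -1 ]
  [  8      1      -2    4 ]
  [ -4      0       2   -2 ]
R3 ← R3 − 8·R1
  [  1  -3/10  -11/10  1/2 ]
  [  0      0       0   -1 ]
  [  0   17/5    34/5    0 ]
  [ -4      0       2   -2 ]
R4 ← R4 + 4·R1
  [ 1  -3/10  -11/10  1/2 ]
  [ 0      0       0   -1 ]
  [ 0   17/5    34/5    0 ]
  [ 0   -6/5   -12/5    0 ]
R2 <-> R3
  [ 1  -3/10  -11/10  1/2 ]
  [ 0   17/5    34/5    0 ]
  [ 0      0       0   -1 ]
  [ 0   -6/5   -12/5    0 ]
R2 ← 5/17·R2
  [ 1  -3/10  -11/10  1/2 ]
  [ 0      1       2    0 ]
  [ 0      0       0   -1 ]
  [ 0   -6/5   -12/5    0 ]
R4 ← R4 + 6/5·R2
  [ 1  -3/10  -11/10  1/2 ]
  [ 0      1       2    0 ]
  [ 0      0       0   -1 ]
  [ 0      0       0    0 ]
R3 ← -1·R3
  [ 1  -3/10  -11/10  1/2 ]
  [ 0      1       2    0 ]
  [ 0      0       0    1 ]
  [ 0      0       0    0 ]
R1 ← R1 − 1/2·R3
  [ 1  -3/10  -11/10  0 ]
  [ 0      1       2  0 ]
  [ 0      0       0  1 ]
  [ 0      0       0  0 ]
R1 ← R1 + 3/10·R2
  [ 1  0  -1/2  0 ]
  [ 0  1     2  0 ]
  [ 0  0     0  1 ]
  [ 0  0     0  0 ]
Pivot columns are the columns containing a leading 1.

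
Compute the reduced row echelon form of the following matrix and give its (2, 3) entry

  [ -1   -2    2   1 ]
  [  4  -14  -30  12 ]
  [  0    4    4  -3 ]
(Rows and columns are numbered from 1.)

R1 → -1·R1
  [ 1    2   -2  -1 ]
  [ 4  -14  -30  12 ]
  [ 0    4    4  -3 ]
R2 → R2 − 4·R1
  [ 1    2   -2  -1 ]
  [ 0  -22  -22  16 ]
  [ 0    4    4  -3 ]
R2 → -1/22·R2
  [ 1  2  -2     -1 ]
  [ 0  1   1  -8/11 ]
  [ 0  4   4     -3 ]
R3 → R3 − 4·R2
  [ 1  2  -2     -1 ]
  [ 0  1   1  -8/11 ]
  [ 0  0   0  -1/11 ]
R3 → -11·R3
  [ 1  2  -2     -1 ]
  [ 0  1   1  -8/11 ]
  [ 0  0   0      1 ]
R2 → R2 + 8/11·R3
  [ 1  2  -2  -1 ]
  [ 0  1   1   0 ]
  [ 0  0   0   1 ]
R1 → R1 + R3
  [ 1  2  -2  0 ]
  [ 0  1   1  0 ]
  [ 0  0   0  1 ]
R1 → R1 − 2·R2
  [ 1  0  -4  0 ]
  [ 0  1   1  0 ]
  [ 0  0   0  1 ]

1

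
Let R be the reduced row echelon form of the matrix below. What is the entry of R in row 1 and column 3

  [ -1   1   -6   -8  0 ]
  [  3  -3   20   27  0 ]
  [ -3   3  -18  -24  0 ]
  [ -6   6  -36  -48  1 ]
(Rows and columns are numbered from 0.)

Multiply ρ1 by -1.
  [  1  -1    6    8  0 ]
  [  3  -3   20   27  0 ]
  [ -3   3  -18  -24  0 ]
  [ -6   6  -36  -48  1 ]
Subtract 3 times ρ1 from ρ2.
  [  1  -1    6    8  0 ]
  [  0   0    2    3  0 ]
  [ -3   3  -18  -24  0 ]
  [ -6   6  -36  -48  1 ]
Add 3 times ρ1 to ρ3.
  [  1  -1    6    8  0 ]
  [  0   0    2    3  0 ]
  [  0   0    0    0  0 ]
  [ -6   6  -36  -48  1 ]
Add 6 times ρ1 to ρ4.
  [ 1  -1  6  8  0 ]
  [ 0   0  2  3  0 ]
  [ 0   0  0  0  0 ]
  [ 0   0  0  0  1 ]
Multiply ρ2 by 1/2.
  [ 1  -1  6    8  0 ]
  [ 0   0  1  3/2  0 ]
  [ 0   0  0    0  0 ]
  [ 0   0  0    0  1 ]
Swap ρ3 and ρ4.
  [ 1  -1  6    8  0 ]
  [ 0   0  1  3/2  0 ]
  [ 0   0  0    0  1 ]
  [ 0   0  0    0  0 ]
Subtract 6 times ρ2 from ρ1.
  [ 1  -1  0   -1  0 ]
  [ 0   0  1  3/2  0 ]
  [ 0   0  0    0  1 ]
  [ 0   0  0    0  0 ]

3/2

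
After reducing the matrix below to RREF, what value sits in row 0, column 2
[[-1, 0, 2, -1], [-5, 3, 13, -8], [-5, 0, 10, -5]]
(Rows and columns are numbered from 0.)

R1 -> -1·R1
  [  1  0  -2   1 ]
  [ -5  3  13  -8 ]
  [ -5  0  10  -5 ]
R2 -> R2 + 5·R1
  [  1  0  -2   1 ]
  [  0  3   3  -3 ]
  [ -5  0  10  -5 ]
R3 -> R3 + 5·R1
  [ 1  0  -2   1 ]
  [ 0  3   3  -3 ]
  [ 0  0   0   0 ]
R2 -> 1/3·R2
  [ 1  0  -2   1 ]
  [ 0  1   1  -1 ]
  [ 0  0   0   0 ]

-2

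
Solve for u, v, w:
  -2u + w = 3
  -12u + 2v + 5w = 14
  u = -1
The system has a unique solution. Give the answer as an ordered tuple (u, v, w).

(-1, -3/2, 1)

Form the augmented matrix and row-reduce:
  [  -2  0  1  |   3 ]
  [ -12  2  5  |  14 ]
  [   1  0  0  |  -1 ]
Multiply r1 by -1/2.
  [   1  0  -1/2  |  -3/2 ]
  [ -12  2     5  |    14 ]
  [   1  0     0  |    -1 ]
Add 12 times r1 to r2.
  [ 1  0  -1/2  |  -3/2 ]
  [ 0  2    -1  |    -4 ]
  [ 1  0     0  |    -1 ]
Subtract r1 from r3.
  [ 1  0  -1/2  |  -3/2 ]
  [ 0  2    -1  |    -4 ]
  [ 0  0   1/2  |   1/2 ]
Multiply r2 by 1/2.
  [ 1  0  -1/2  |  -3/2 ]
  [ 0  1  -1/2  |    -2 ]
  [ 0  0   1/2  |   1/2 ]
Multiply r3 by 2.
  [ 1  0  -1/2  |  -3/2 ]
  [ 0  1  -1/2  |    -2 ]
  [ 0  0     1  |     1 ]
Add 1/2 times r3 to r2.
  [ 1  0  -1/2  |  -3/2 ]
  [ 0  1     0  |  -3/2 ]
  [ 0  0     1  |     1 ]
Add 1/2 times r3 to r1.
  [ 1  0  0  |    -1 ]
  [ 0  1  0  |  -3/2 ]
  [ 0  0  1  |     1 ]
Reading off the last column: u = -1, v = -3/2, w = 1.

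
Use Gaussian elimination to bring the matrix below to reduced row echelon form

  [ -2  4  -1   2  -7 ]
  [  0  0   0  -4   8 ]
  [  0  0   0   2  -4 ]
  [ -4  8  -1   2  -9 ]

[[1, -2, 0, 0, 1], [0, 0, 1, 0, 1], [0, 0, 0, 1, -2], [0, 0, 0, 0, 0]]

ρ1 := -1/2·ρ1
  [  1  -2  1/2  -1  7/2 ]
  [  0   0    0  -4    8 ]
  [  0   0    0   2   -4 ]
  [ -4   8   -1   2   -9 ]
ρ4 := ρ4 + 4·ρ1
  [ 1  -2  1/2  -1  7/2 ]
  [ 0   0    0  -4    8 ]
  [ 0   0    0   2   -4 ]
  [ 0   0    1  -2    5 ]
ρ2 <-> ρ4
  [ 1  -2  1/2  -1  7/2 ]
  [ 0   0    1  -2    5 ]
  [ 0   0    0   2   -4 ]
  [ 0   0    0  -4    8 ]
ρ3 := 1/2·ρ3
  [ 1  -2  1/2  -1  7/2 ]
  [ 0   0    1  -2    5 ]
  [ 0   0    0   1   -2 ]
  [ 0   0    0  -4    8 ]
ρ4 := ρ4 + 4·ρ3
  [ 1  -2  1/2  -1  7/2 ]
  [ 0   0    1  -2    5 ]
  [ 0   0    0   1   -2 ]
  [ 0   0    0   0    0 ]
ρ2 := ρ2 + 2·ρ3
  [ 1  -2  1/2  -1  7/2 ]
  [ 0   0    1   0    1 ]
  [ 0   0    0   1   -2 ]
  [ 0   0    0   0    0 ]
ρ1 := ρ1 + ρ3
  [ 1  -2  1/2  0  3/2 ]
  [ 0   0    1  0    1 ]
  [ 0   0    0  1   -2 ]
  [ 0   0    0  0    0 ]
ρ1 := ρ1 − 1/2·ρ2
  [ 1  -2  0  0   1 ]
  [ 0   0  1  0   1 ]
  [ 0   0  0  1  -2 ]
  [ 0   0  0  0   0 ]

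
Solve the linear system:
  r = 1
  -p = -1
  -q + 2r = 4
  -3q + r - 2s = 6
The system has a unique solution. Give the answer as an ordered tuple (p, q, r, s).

Form the augmented matrix and row-reduce:
  [  0   0  1   0  |   1 ]
  [ -1   0  0   0  |  -1 ]
  [  0  -1  2   0  |   4 ]
  [  0  -3  1  -2  |   6 ]
Swap ρ1 and ρ2.
Multiply ρ1 by -1.
Swap ρ2 and ρ3.
Multiply ρ2 by -1.
Add 3 times ρ2 to ρ4.
Add 5 times ρ3 to ρ4.
Multiply ρ4 by -1/2.
Add 2 times ρ3 to ρ2.
Reading off the last column: p = 1, q = -2, r = 1, s = 1/2.

(1, -2, 1, 1/2)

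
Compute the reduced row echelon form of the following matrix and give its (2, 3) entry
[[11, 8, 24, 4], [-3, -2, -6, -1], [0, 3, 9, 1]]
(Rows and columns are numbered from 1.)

3

r1 ← 1/11·r1
  [  1  8/11  24/11  4/11 ]
  [ -3    -2     -6    -1 ]
  [  0     3      9     1 ]
r2 ← r2 + 3·r1
  [ 1  8/11  24/11  4/11 ]
  [ 0  2/11   6/11  1/11 ]
  [ 0     3      9     1 ]
r2 ← 11/2·r2
  [ 1  8/11  24/11  4/11 ]
  [ 0     1      3   1/2 ]
  [ 0     3      9     1 ]
r3 ← r3 − 3·r2
  [ 1  8/11  24/11  4/11 ]
  [ 0     1      3   1/2 ]
  [ 0     0      0  -1/2 ]
r3 ← -2·r3
  [ 1  8/11  24/11  4/11 ]
  [ 0     1      3   1/2 ]
  [ 0     0      0     1 ]
r2 ← r2 − 1/2·r3
  [ 1  8/11  24/11  4/11 ]
  [ 0     1      3     0 ]
  [ 0     0      0     1 ]
r1 ← r1 − 4/11·r3
  [ 1  8/11  24/11  0 ]
  [ 0     1      3  0 ]
  [ 0     0      0  1 ]
r1 ← r1 − 8/11·r2
  [ 1  0  0  0 ]
  [ 0  1  3  0 ]
  [ 0  0  0  1 ]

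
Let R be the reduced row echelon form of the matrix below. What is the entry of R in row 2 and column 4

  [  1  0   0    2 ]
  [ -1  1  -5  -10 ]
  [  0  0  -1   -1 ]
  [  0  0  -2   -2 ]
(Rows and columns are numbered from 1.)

-3

Add ρ1 to ρ2.
  [ 1  0   0   2 ]
  [ 0  1  -5  -8 ]
  [ 0  0  -1  -1 ]
  [ 0  0  -2  -2 ]
Multiply ρ3 by -1.
  [ 1  0   0   2 ]
  [ 0  1  -5  -8 ]
  [ 0  0   1   1 ]
  [ 0  0  -2  -2 ]
Add 2 times ρ3 to ρ4.
  [ 1  0   0   2 ]
  [ 0  1  -5  -8 ]
  [ 0  0   1   1 ]
  [ 0  0   0   0 ]
Add 5 times ρ3 to ρ2.
  [ 1  0  0   2 ]
  [ 0  1  0  -3 ]
  [ 0  0  1   1 ]
  [ 0  0  0   0 ]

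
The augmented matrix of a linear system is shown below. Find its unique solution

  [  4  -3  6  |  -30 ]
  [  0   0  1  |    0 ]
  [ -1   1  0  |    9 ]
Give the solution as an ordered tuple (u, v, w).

ρ1 := 1/4·ρ1
  [  1  -3/4  3/2  |  -15/2 ]
  [  0     0    1  |      0 ]
  [ -1     1    0  |      9 ]
ρ3 := ρ3 + ρ1
  [ 1  -3/4  3/2  |  -15/2 ]
  [ 0     0    1  |      0 ]
  [ 0   1/4  3/2  |    3/2 ]
ρ2 <-> ρ3
  [ 1  -3/4  3/2  |  -15/2 ]
  [ 0   1/4  3/2  |    3/2 ]
  [ 0     0    1  |      0 ]
ρ2 := 4·ρ2
  [ 1  -3/4  3/2  |  -15/2 ]
  [ 0     1    6  |      6 ]
  [ 0     0    1  |      0 ]
ρ2 := ρ2 − 6·ρ3
  [ 1  -3/4  3/2  |  -15/2 ]
  [ 0     1    0  |      6 ]
  [ 0     0    1  |      0 ]
ρ1 := ρ1 − 3/2·ρ3
  [ 1  -3/4  0  |  -15/2 ]
  [ 0     1  0  |      6 ]
  [ 0     0  1  |      0 ]
ρ1 := ρ1 + 3/4·ρ2
  [ 1  0  0  |  -3 ]
  [ 0  1  0  |   6 ]
  [ 0  0  1  |   0 ]
Reading off the last column: u = -3, v = 6, w = 0.

(-3, 6, 0)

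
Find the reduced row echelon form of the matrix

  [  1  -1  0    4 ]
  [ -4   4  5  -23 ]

r2 ← r2 + 4·r1
r2 ← 1/5·r2

[[1, -1, 0, 4], [0, 0, 1, -7/5]]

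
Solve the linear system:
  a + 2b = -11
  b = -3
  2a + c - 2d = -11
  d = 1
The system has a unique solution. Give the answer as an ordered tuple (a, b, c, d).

Form the augmented matrix and row-reduce:
  [ 1  2  0   0  |  -11 ]
  [ 0  1  0   0  |   -3 ]
  [ 2  0  1  -2  |  -11 ]
  [ 0  0  0   1  |    1 ]
ρ3 → ρ3 − 2·ρ1
  [ 1   2  0   0  |  -11 ]
  [ 0   1  0   0  |   -3 ]
  [ 0  -4  1  -2  |   11 ]
  [ 0   0  0   1  |    1 ]
ρ3 → ρ3 + 4·ρ2
  [ 1  2  0   0  |  -11 ]
  [ 0  1  0   0  |   -3 ]
  [ 0  0  1  -2  |   -1 ]
  [ 0  0  0   1  |    1 ]
ρ3 → ρ3 + 2·ρ4
  [ 1  2  0  0  |  -11 ]
  [ 0  1  0  0  |   -3 ]
  [ 0  0  1  0  |    1 ]
  [ 0  0  0  1  |    1 ]
ρ1 → ρ1 − 2·ρ2
  [ 1  0  0  0  |  -5 ]
  [ 0  1  0  0  |  -3 ]
  [ 0  0  1  0  |   1 ]
  [ 0  0  0  1  |   1 ]
Reading off the last column: a = -5, b = -3, c = 1, d = 1.

(-5, -3, 1, 1)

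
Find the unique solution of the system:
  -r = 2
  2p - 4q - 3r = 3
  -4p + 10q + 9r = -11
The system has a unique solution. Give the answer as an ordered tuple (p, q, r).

Form the augmented matrix and row-reduce:
  [  0   0  -1  |    2 ]
  [  2  -4  -3  |    3 ]
  [ -4  10   9  |  -11 ]
Swap R1 and R2.
  [  2  -4  -3  |    3 ]
  [  0   0  -1  |    2 ]
  [ -4  10   9  |  -11 ]
Multiply R1 by 1/2.
  [  1  -2  -3/2  |  3/2 ]
  [  0   0    -1  |    2 ]
  [ -4  10     9  |  -11 ]
Add 4 times R1 to R3.
  [ 1  -2  -3/2  |  3/2 ]
  [ 0   0    -1  |    2 ]
  [ 0   2     3  |   -5 ]
Swap R2 and R3.
  [ 1  -2  -3/2  |  3/2 ]
  [ 0   2     3  |   -5 ]
  [ 0   0    -1  |    2 ]
Multiply R2 by 1/2.
  [ 1  -2  -3/2  |   3/2 ]
  [ 0   1   3/2  |  -5/2 ]
  [ 0   0    -1  |     2 ]
Multiply R3 by -1.
  [ 1  -2  -3/2  |   3/2 ]
  [ 0   1   3/2  |  -5/2 ]
  [ 0   0     1  |    -2 ]
Subtract 3/2 times R3 from R2.
  [ 1  -2  -3/2  |  3/2 ]
  [ 0   1     0  |  1/2 ]
  [ 0   0     1  |   -2 ]
Add 3/2 times R3 to R1.
  [ 1  -2  0  |  -3/2 ]
  [ 0   1  0  |   1/2 ]
  [ 0   0  1  |    -2 ]
Add 2 times R2 to R1.
  [ 1  0  0  |  -1/2 ]
  [ 0  1  0  |   1/2 ]
  [ 0  0  1  |    -2 ]
Reading off the last column: p = -1/2, q = 1/2, r = -2.

(-1/2, 1/2, -2)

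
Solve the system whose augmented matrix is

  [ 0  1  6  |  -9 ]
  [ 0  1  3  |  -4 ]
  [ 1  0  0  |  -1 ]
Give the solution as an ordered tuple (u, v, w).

ρ1 <=> ρ3
  [ 1  0  0  |  -1 ]
  [ 0  1  3  |  -4 ]
  [ 0  1  6  |  -9 ]
ρ3 := ρ3 − ρ2
  [ 1  0  0  |  -1 ]
  [ 0  1  3  |  -4 ]
  [ 0  0  3  |  -5 ]
ρ3 := 1/3·ρ3
  [ 1  0  0  |    -1 ]
  [ 0  1  3  |    -4 ]
  [ 0  0  1  |  -5/3 ]
ρ2 := ρ2 − 3·ρ3
  [ 1  0  0  |    -1 ]
  [ 0  1  0  |     1 ]
  [ 0  0  1  |  -5/3 ]
Reading off the last column: u = -1, v = 1, w = -5/3.

(-1, 1, -5/3)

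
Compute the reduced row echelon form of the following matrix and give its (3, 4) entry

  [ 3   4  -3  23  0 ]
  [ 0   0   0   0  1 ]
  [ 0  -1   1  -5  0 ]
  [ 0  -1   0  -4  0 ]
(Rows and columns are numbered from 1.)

R1 ← 1/3·R1
  [ 1  4/3  -1  23/3  0 ]
  [ 0    0   0     0  1 ]
  [ 0   -1   1    -5  0 ]
  [ 0   -1   0    -4  0 ]
R2 ↔ R3
  [ 1  4/3  -1  23/3  0 ]
  [ 0   -1   1    -5  0 ]
  [ 0    0   0     0  1 ]
  [ 0   -1   0    -4  0 ]
R2 ← -1·R2
  [ 1  4/3  -1  23/3  0 ]
  [ 0    1  -1     5  0 ]
  [ 0    0   0     0  1 ]
  [ 0   -1   0    -4  0 ]
R4 ← R4 + R2
  [ 1  4/3  -1  23/3  0 ]
  [ 0    1  -1     5  0 ]
  [ 0    0   0     0  1 ]
  [ 0    0  -1     1  0 ]
R3 ↔ R4
  [ 1  4/3  -1  23/3  0 ]
  [ 0    1  -1     5  0 ]
  [ 0    0  -1     1  0 ]
  [ 0    0   0     0  1 ]
R3 ← -1·R3
  [ 1  4/3  -1  23/3  0 ]
  [ 0    1  -1     5  0 ]
  [ 0    0   1    -1  0 ]
  [ 0    0   0     0  1 ]
R2 ← R2 + R3
  [ 1  4/3  -1  23/3  0 ]
  [ 0    1   0     4  0 ]
  [ 0    0   1    -1  0 ]
  [ 0    0   0     0  1 ]
R1 ← R1 + R3
  [ 1  4/3  0  20/3  0 ]
  [ 0    1  0     4  0 ]
  [ 0    0  1    -1  0 ]
  [ 0    0  0     0  1 ]
R1 ← R1 − 4/3·R2
  [ 1  0  0  4/3  0 ]
  [ 0  1  0    4  0 ]
  [ 0  0  1   -1  0 ]
  [ 0  0  0    0  1 ]

-1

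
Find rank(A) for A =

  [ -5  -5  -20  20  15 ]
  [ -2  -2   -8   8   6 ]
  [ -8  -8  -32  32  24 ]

r1 → -1/5·r1
r2 → r2 + 2·r1
r3 → r3 + 8·r1
The reduced form has 1 nonzero row.

rank = 1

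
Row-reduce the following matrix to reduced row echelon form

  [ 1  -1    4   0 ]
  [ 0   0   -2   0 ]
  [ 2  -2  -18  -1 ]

r3 -> r3 − 2·r1
  [ 1  -1    4   0 ]
  [ 0   0   -2   0 ]
  [ 0   0  -26  -1 ]
r2 -> -1/2·r2
  [ 1  -1    4   0 ]
  [ 0   0    1   0 ]
  [ 0   0  -26  -1 ]
r3 -> r3 + 26·r2
  [ 1  -1  4   0 ]
  [ 0   0  1   0 ]
  [ 0   0  0  -1 ]
r3 -> -1·r3
  [ 1  -1  4  0 ]
  [ 0   0  1  0 ]
  [ 0   0  0  1 ]
r1 -> r1 − 4·r2
  [ 1  -1  0  0 ]
  [ 0   0  1  0 ]
  [ 0   0  0  1 ]

[[1, -1, 0, 0], [0, 0, 1, 0], [0, 0, 0, 1]]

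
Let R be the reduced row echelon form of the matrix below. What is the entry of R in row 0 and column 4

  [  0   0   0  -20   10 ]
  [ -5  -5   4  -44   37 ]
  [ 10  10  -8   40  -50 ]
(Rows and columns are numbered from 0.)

-3

r1 <-> r2
  [ -5  -5   4  -44   37 ]
  [  0   0   0  -20   10 ]
  [ 10  10  -8   40  -50 ]
r1 := -1/5·r1
  [  1   1  -4/5  44/5  -37/5 ]
  [  0   0     0   -20     10 ]
  [ 10  10    -8    40    -50 ]
r3 := r3 − 10·r1
  [ 1  1  -4/5  44/5  -37/5 ]
  [ 0  0     0   -20     10 ]
  [ 0  0     0   -48     24 ]
r2 := -1/20·r2
  [ 1  1  -4/5  44/5  -37/5 ]
  [ 0  0     0     1   -1/2 ]
  [ 0  0     0   -48     24 ]
r3 := r3 + 48·r2
  [ 1  1  -4/5  44/5  -37/5 ]
  [ 0  0     0     1   -1/2 ]
  [ 0  0     0     0      0 ]
r1 := r1 − 44/5·r2
  [ 1  1  -4/5  0    -3 ]
  [ 0  0     0  1  -1/2 ]
  [ 0  0     0  0     0 ]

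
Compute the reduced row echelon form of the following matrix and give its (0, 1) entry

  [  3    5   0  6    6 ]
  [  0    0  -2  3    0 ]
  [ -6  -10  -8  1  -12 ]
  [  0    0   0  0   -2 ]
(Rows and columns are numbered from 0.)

5/3

R1 -> 1/3·R1
  [  1  5/3   0  2    2 ]
  [  0    0  -2  3    0 ]
  [ -6  -10  -8  1  -12 ]
  [  0    0   0  0   -2 ]
R3 -> R3 + 6·R1
  [ 1  5/3   0   2   2 ]
  [ 0    0  -2   3   0 ]
  [ 0    0  -8  13   0 ]
  [ 0    0   0   0  -2 ]
R2 -> -1/2·R2
  [ 1  5/3   0     2   2 ]
  [ 0    0   1  -3/2   0 ]
  [ 0    0  -8    13   0 ]
  [ 0    0   0     0  -2 ]
R3 -> R3 + 8·R2
  [ 1  5/3  0     2   2 ]
  [ 0    0  1  -3/2   0 ]
  [ 0    0  0     1   0 ]
  [ 0    0  0     0  -2 ]
R4 -> -1/2·R4
  [ 1  5/3  0     2  2 ]
  [ 0    0  1  -3/2  0 ]
  [ 0    0  0     1  0 ]
  [ 0    0  0     0  1 ]
R1 -> R1 − 2·R4
  [ 1  5/3  0     2  0 ]
  [ 0    0  1  -3/2  0 ]
  [ 0    0  0     1  0 ]
  [ 0    0  0     0  1 ]
R2 -> R2 + 3/2·R3
  [ 1  5/3  0  2  0 ]
  [ 0    0  1  0  0 ]
  [ 0    0  0  1  0 ]
  [ 0    0  0  0  1 ]
R1 -> R1 − 2·R3
  [ 1  5/3  0  0  0 ]
  [ 0    0  1  0  0 ]
  [ 0    0  0  1  0 ]
  [ 0    0  0  0  1 ]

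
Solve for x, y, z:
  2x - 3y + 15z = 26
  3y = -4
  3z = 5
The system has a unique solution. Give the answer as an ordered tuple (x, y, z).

Form the augmented matrix and row-reduce:
  [ 2  -3  15  |  26 ]
  [ 0   3   0  |  -4 ]
  [ 0   0   3  |   5 ]
R1 := 1/2·R1
  [ 1  -3/2  15/2  |  13 ]
  [ 0     3     0  |  -4 ]
  [ 0     0     3  |   5 ]
R2 := 1/3·R2
  [ 1  -3/2  15/2  |    13 ]
  [ 0     1     0  |  -4/3 ]
  [ 0     0     3  |     5 ]
R3 := 1/3·R3
  [ 1  -3/2  15/2  |    13 ]
  [ 0     1     0  |  -4/3 ]
  [ 0     0     1  |   5/3 ]
R1 := R1 − 15/2·R3
  [ 1  -3/2  0  |   1/2 ]
  [ 0     1  0  |  -4/3 ]
  [ 0     0  1  |   5/3 ]
R1 := R1 + 3/2·R2
  [ 1  0  0  |  -3/2 ]
  [ 0  1  0  |  -4/3 ]
  [ 0  0  1  |   5/3 ]
Reading off the last column: x = -3/2, y = -4/3, z = 5/3.

(-3/2, -4/3, 5/3)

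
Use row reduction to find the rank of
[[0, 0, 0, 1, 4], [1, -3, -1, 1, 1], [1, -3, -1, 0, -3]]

ρ1 ↔ ρ2
  [ 1  -3  -1  1   1 ]
  [ 0   0   0  1   4 ]
  [ 1  -3  -1  0  -3 ]
ρ3 := ρ3 − ρ1
  [ 1  -3  -1   1   1 ]
  [ 0   0   0   1   4 ]
  [ 0   0   0  -1  -4 ]
ρ3 := ρ3 + ρ2
  [ 1  -3  -1  1  1 ]
  [ 0   0   0  1  4 ]
  [ 0   0   0  0  0 ]
ρ1 := ρ1 − ρ2
  [ 1  -3  -1  0  -3 ]
  [ 0   0   0  1   4 ]
  [ 0   0   0  0   0 ]
The reduced form has 2 nonzero rows.

rank = 2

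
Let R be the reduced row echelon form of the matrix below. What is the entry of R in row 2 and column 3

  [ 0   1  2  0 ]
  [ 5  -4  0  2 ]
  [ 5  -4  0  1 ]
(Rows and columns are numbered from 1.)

Swap ρ1 and ρ2.
  [ 5  -4  0  2 ]
  [ 0   1  2  0 ]
  [ 5  -4  0  1 ]
Multiply ρ1 by 1/5.
  [ 1  -4/5  0  2/5 ]
  [ 0     1  2    0 ]
  [ 5    -4  0    1 ]
Subtract 5 times ρ1 from ρ3.
  [ 1  -4/5  0  2/5 ]
  [ 0     1  2    0 ]
  [ 0     0  0   -1 ]
Multiply ρ3 by -1.
  [ 1  -4/5  0  2/5 ]
  [ 0     1  2    0 ]
  [ 0     0  0    1 ]
Subtract 2/5 times ρ3 from ρ1.
  [ 1  -4/5  0  0 ]
  [ 0     1  2  0 ]
  [ 0     0  0  1 ]
Add 4/5 times ρ2 to ρ1.
  [ 1  0  8/5  0 ]
  [ 0  1    2  0 ]
  [ 0  0    0  1 ]

2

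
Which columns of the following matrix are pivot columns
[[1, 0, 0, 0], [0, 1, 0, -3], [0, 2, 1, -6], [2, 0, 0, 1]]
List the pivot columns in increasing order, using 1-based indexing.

ρ4 → ρ4 − 2·ρ1
  [ 1  0  0   0 ]
  [ 0  1  0  -3 ]
  [ 0  2  1  -6 ]
  [ 0  0  0   1 ]
ρ3 → ρ3 − 2·ρ2
  [ 1  0  0   0 ]
  [ 0  1  0  -3 ]
  [ 0  0  1   0 ]
  [ 0  0  0   1 ]
ρ2 → ρ2 + 3·ρ4
  [ 1  0  0  0 ]
  [ 0  1  0  0 ]
  [ 0  0  1  0 ]
  [ 0  0  0  1 ]
Pivot columns are the columns containing a leading 1.

1, 2, 3, 4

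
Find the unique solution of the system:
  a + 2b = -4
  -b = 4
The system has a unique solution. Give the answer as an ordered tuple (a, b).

Form the augmented matrix and row-reduce:
  [ 1   2  |  -4 ]
  [ 0  -1  |   4 ]
r2 ← -1·r2
  [ 1  2  |  -4 ]
  [ 0  1  |  -4 ]
r1 ← r1 − 2·r2
  [ 1  0  |   4 ]
  [ 0  1  |  -4 ]
Reading off the last column: a = 4, b = -4.

(4, -4)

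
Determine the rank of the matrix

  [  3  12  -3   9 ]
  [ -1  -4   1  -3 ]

r1 → 1/3·r1
r2 → r2 + r1
The reduced form has 1 nonzero row.

rank = 1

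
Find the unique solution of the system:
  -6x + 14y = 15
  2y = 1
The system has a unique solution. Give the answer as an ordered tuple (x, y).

(-4/3, 1/2)

Form the augmented matrix and row-reduce:
  [ -6  14  |  15 ]
  [  0   2  |   1 ]
Multiply r1 by -1/6.
  [ 1  -7/3  |  -5/2 ]
  [ 0     2  |     1 ]
Multiply r2 by 1/2.
  [ 1  -7/3  |  -5/2 ]
  [ 0     1  |   1/2 ]
Add 7/3 times r2 to r1.
  [ 1  0  |  -4/3 ]
  [ 0  1  |   1/2 ]
Reading off the last column: x = -4/3, y = 1/2.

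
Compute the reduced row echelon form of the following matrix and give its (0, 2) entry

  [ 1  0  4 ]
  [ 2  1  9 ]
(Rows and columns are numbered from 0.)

R2 -> R2 − 2·R1
  [ 1  0  4 ]
  [ 0  1  1 ]

4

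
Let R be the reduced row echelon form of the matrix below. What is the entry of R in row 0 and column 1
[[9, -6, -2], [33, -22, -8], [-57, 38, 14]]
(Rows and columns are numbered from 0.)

ρ1 → 1/9·ρ1
  [   1  -2/3  -2/9 ]
  [  33   -22    -8 ]
  [ -57    38    14 ]
ρ2 → ρ2 − 33·ρ1
  [   1  -2/3  -2/9 ]
  [   0     0  -2/3 ]
  [ -57    38    14 ]
ρ3 → ρ3 + 57·ρ1
  [ 1  -2/3  -2/9 ]
  [ 0     0  -2/3 ]
  [ 0     0   4/3 ]
ρ2 → -3/2·ρ2
  [ 1  -2/3  -2/9 ]
  [ 0     0     1 ]
  [ 0     0   4/3 ]
ρ3 → ρ3 − 4/3·ρ2
  [ 1  -2/3  -2/9 ]
  [ 0     0     1 ]
  [ 0     0     0 ]
ρ1 → ρ1 + 2/9·ρ2
  [ 1  -2/3  0 ]
  [ 0     0  1 ]
  [ 0     0  0 ]

-2/3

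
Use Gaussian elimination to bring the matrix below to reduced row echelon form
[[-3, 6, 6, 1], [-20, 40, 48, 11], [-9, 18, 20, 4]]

R1 ← -1/3·R1
  [   1  -2  -2  -1/3 ]
  [ -20  40  48    11 ]
  [  -9  18  20     4 ]
R2 ← R2 + 20·R1
  [  1  -2  -2  -1/3 ]
  [  0   0   8  13/3 ]
  [ -9  18  20     4 ]
R3 ← R3 + 9·R1
  [ 1  -2  -2  -1/3 ]
  [ 0   0   8  13/3 ]
  [ 0   0   2     1 ]
R2 ← 1/8·R2
  [ 1  -2  -2   -1/3 ]
  [ 0   0   1  13/24 ]
  [ 0   0   2      1 ]
R3 ← R3 − 2·R2
  [ 1  -2  -2   -1/3 ]
  [ 0   0   1  13/24 ]
  [ 0   0   0  -1/12 ]
R3 ← -12·R3
  [ 1  -2  -2   -1/3 ]
  [ 0   0   1  13/24 ]
  [ 0   0   0      1 ]
R2 ← R2 − 13/24·R3
  [ 1  -2  -2  -1/3 ]
  [ 0   0   1     0 ]
  [ 0   0   0     1 ]
R1 ← R1 + 1/3·R3
  [ 1  -2  -2  0 ]
  [ 0   0   1  0 ]
  [ 0   0   0  1 ]
R1 ← R1 + 2·R2
  [ 1  -2  0  0 ]
  [ 0   0  1  0 ]
  [ 0   0  0  1 ]

[[1, -2, 0, 0], [0, 0, 1, 0], [0, 0, 0, 1]]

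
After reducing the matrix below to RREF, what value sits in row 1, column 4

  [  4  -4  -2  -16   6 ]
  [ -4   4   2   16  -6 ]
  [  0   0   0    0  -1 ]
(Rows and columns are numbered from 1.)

-4

Multiply R1 by 1/4.
  [  1  -1  -1/2  -4  3/2 ]
  [ -4   4     2  16   -6 ]
  [  0   0     0   0   -1 ]
Add 4 times R1 to R2.
  [ 1  -1  -1/2  -4  3/2 ]
  [ 0   0     0   0    0 ]
  [ 0   0     0   0   -1 ]
Swap R2 and R3.
  [ 1  -1  -1/2  -4  3/2 ]
  [ 0   0     0   0   -1 ]
  [ 0   0     0   0    0 ]
Multiply R2 by -1.
  [ 1  -1  -1/2  -4  3/2 ]
  [ 0   0     0   0    1 ]
  [ 0   0     0   0    0 ]
Subtract 3/2 times R2 from R1.
  [ 1  -1  -1/2  -4  0 ]
  [ 0   0     0   0  1 ]
  [ 0   0     0   0  0 ]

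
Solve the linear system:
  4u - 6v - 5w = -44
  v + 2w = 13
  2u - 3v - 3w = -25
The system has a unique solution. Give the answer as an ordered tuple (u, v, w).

(-2, 1, 6)

Form the augmented matrix and row-reduce:
  [ 4  -6  -5  |  -44 ]
  [ 0   1   2  |   13 ]
  [ 2  -3  -3  |  -25 ]
r1 ← 1/4·r1
  [ 1  -3/2  -5/4  |  -11 ]
  [ 0     1     2  |   13 ]
  [ 2    -3    -3  |  -25 ]
r3 ← r3 − 2·r1
  [ 1  -3/2  -5/4  |  -11 ]
  [ 0     1     2  |   13 ]
  [ 0     0  -1/2  |   -3 ]
r3 ← -2·r3
  [ 1  -3/2  -5/4  |  -11 ]
  [ 0     1     2  |   13 ]
  [ 0     0     1  |    6 ]
r2 ← r2 − 2·r3
  [ 1  -3/2  -5/4  |  -11 ]
  [ 0     1     0  |    1 ]
  [ 0     0     1  |    6 ]
r1 ← r1 + 5/4·r3
  [ 1  -3/2  0  |  -7/2 ]
  [ 0     1  0  |     1 ]
  [ 0     0  1  |     6 ]
r1 ← r1 + 3/2·r2
  [ 1  0  0  |  -2 ]
  [ 0  1  0  |   1 ]
  [ 0  0  1  |   6 ]
Reading off the last column: u = -2, v = 1, w = 6.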